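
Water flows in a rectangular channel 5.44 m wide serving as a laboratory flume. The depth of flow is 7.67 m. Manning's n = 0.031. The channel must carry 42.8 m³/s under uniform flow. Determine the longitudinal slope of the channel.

S = 0.000399

Flow area A = b·y = 5.44 × 7.67 = 41.72 m². Wetted perimeter P = b + 2y = 5.44 + 2×7.67 = 20.78 m.
Hydraulic radius R = A/P = 41.72/20.78 = 2.008 m.
From Manning's equation, S = [nQ / (1 A R^(2/3))]² = [0.031 × 42.8 / (1 × 41.72 × 2.008^(2/3))]² = 0.000399.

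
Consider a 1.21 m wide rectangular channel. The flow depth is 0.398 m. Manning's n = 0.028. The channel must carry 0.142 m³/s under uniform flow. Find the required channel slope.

Flow area A = b·y = 1.21 × 0.398 = 0.4816 m². Wetted perimeter P = b + 2y = 1.21 + 2×0.398 = 2.006 m.
Hydraulic radius R = A/P = 0.4816/2.006 = 0.2401 m.
From Manning's equation, S = [nQ / (1 A R^(2/3))]² = [0.028 × 0.142 / (1 × 0.4816 × 0.2401^(2/3))]² = 0.000457.

S = 0.000457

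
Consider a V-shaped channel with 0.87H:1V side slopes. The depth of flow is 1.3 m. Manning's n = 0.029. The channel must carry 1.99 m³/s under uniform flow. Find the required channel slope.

S = 0.0048

For a triangular section with side slope z = 0.87: A = zy² = 0.87×1.3² = 1.47 m²; P = 2y√(1+z²) = 2×1.3×1.325 = 3.446 m.
Hydraulic radius R = A/P = 1.47/3.446 = 0.4266 m.
From Manning's equation, S = [nQ / (1 A R^(2/3))]² = [0.029 × 1.99 / (1 × 1.47 × 0.4266^(2/3))]² = 0.0048.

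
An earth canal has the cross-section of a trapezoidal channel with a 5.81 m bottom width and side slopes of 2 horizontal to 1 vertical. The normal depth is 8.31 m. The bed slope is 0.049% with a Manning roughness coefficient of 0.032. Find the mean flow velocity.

V = 1.84 m/s

With bottom width b = 5.81 m and side slope z = 2: A = (b + zy)y = (5.81 + 2×8.31)×8.31 = 186.4 m²; P = b + 2y√(1+z²) = 5.81 + 2×8.31×2.236 = 42.97 m.
Hydraulic radius R = A/P = 186.4/42.97 = 4.337 m.
From Manning's equation, V = (1/n) R^(2/3) S^(1/2) = (1/0.032) × 4.337^(2/3) × 0.00049^(1/2) = 1.84 m/s.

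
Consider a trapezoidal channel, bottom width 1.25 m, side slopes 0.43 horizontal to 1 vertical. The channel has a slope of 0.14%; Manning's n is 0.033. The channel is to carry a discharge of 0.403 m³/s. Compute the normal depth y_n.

y_n = 0.516 m

Manning's equation rearranged: A R^(2/3) = nQ / (1·√S) = 0.033 × 0.403 / (√0.0014) = 0.3554.
At y = 0.602 m: A R^(2/3) = 0.4552 — over.
At y = 0.516 m: A R^(2/3) = 0.3553 — ≈ 0.3554.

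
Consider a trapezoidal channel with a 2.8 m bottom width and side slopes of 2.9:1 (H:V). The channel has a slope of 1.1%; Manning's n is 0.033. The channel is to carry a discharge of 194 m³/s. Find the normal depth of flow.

Manning's equation rearranged: A R^(2/3) = nQ / (1·√S) = 0.033 × 194 / (√0.011) = 61.04.
Try y = 4.23 m: A R^(2/3) = 108.4 — too large.
Try y = 2.94 m: A R^(2/3) = 45.51 — too small.
Try y = 3.33 m: A R^(2/3) = 61.06 — close enough.

y_n = 3.33 m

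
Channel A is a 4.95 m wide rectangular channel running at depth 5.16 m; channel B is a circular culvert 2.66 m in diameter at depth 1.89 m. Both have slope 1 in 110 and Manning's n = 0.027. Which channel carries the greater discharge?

Channel A: Flow area A = b·y = 4.95 × 5.16 = 25.54 m². Wetted perimeter P = b + 2y = 4.95 + 2×5.16 = 15.27 m. Hydraulic radius R = A/P = 25.54/15.27 = 1.673 m. Q_A = (1/0.027)·25.54·1.673^(2/3)·√0.009091 = 127.1 m³/s.
Channel B: For a circular section of diameter D = 2.66 m at depth y = 1.89 m, the central angle is θ = 2 arccos(1 − 2y/D) = 4.011 rad. Then A = (D²/8)(θ − sin θ) = 4.223 m² and P = Dθ/2 = 5.334 m. Hydraulic radius R = A/P = 4.223/5.334 = 0.7916 m. Q_B = (1/0.027)·4.223·0.7916^(2/3)·√0.009091 = 12.76 m³/s.
Q_A = 127.1 m³/s vs Q_B = 12.76 m³/s, so channel A carries more.

channel A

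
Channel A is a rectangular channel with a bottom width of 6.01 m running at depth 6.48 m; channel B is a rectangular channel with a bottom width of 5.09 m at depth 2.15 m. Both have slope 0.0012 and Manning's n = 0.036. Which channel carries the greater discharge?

channel A

Channel A: Flow area A = b·y = 6.01 × 6.48 = 38.94 m². Wetted perimeter P = b + 2y = 6.01 + 2×6.48 = 18.97 m. Hydraulic radius R = A/P = 38.94/18.97 = 2.053 m. Q_A = (1/0.036)·38.94·2.053^(2/3)·√0.0012 = 60.53 m³/s.
Channel B: Flow area A = b·y = 5.09 × 2.15 = 10.94 m². Wetted perimeter P = b + 2y = 5.09 + 2×2.15 = 9.39 m. Hydraulic radius R = A/P = 10.94/9.39 = 1.165 m. Q_B = (1/0.036)·10.94·1.165^(2/3)·√0.0012 = 11.66 m³/s.
Q_A = 60.53 m³/s vs Q_B = 11.66 m³/s, so channel A carries more.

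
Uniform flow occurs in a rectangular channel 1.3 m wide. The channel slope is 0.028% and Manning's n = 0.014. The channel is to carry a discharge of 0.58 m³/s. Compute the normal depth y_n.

Manning's equation rearranged: A R^(2/3) = nQ / (1·√S) = 0.014 × 0.58 / (√0.00028) = 0.4853.
Trying y = 0.961 m: A R^(2/3) = 0.6643 — too large.
Trying y = 0.538 m: A R^(2/3) = 0.3095 — too small.
Trying y = 0.753 m: A R^(2/3) = 0.4851 — matches.

y_n = 0.753 m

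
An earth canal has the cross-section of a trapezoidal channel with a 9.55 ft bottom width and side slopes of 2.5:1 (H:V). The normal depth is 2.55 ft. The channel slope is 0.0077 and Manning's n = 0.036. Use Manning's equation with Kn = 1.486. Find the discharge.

Q = 213 ft³/s

With bottom width b = 9.55 ft and side slope z = 2.5: A = (b + zy)y = (9.55 + 2.5×2.55)×2.55 = 40.61 ft²; P = b + 2y√(1+z²) = 9.55 + 2×2.55×2.693 = 23.28 ft.
Hydraulic radius R = A/P = 40.61/23.28 = 1.744 ft.
Manning's equation: Q = (1.486/n) A R^(2/3) S^(1/2) = (1.486/0.036) × 40.61 × 1.744^(2/3) × 0.0077^(1/2) = 213 ft³/s.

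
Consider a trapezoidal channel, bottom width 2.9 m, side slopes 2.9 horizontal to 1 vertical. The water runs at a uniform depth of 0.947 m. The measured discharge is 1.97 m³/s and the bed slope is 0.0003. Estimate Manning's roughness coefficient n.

With bottom width b = 2.9 m and side slope z = 2.9: A = (b + zy)y = (2.9 + 2.9×0.947)×0.947 = 5.347 m²; P = b + 2y√(1+z²) = 2.9 + 2×0.947×3.068 = 8.71 m.
Hydraulic radius R = A/P = 5.347/8.71 = 0.6139 m.
Rearranging Manning's equation: n = (1/Q) A R^(2/3) S^(1/2) = (1/1.97) × 5.347 × 0.6139^(2/3) × √0.0003 = 0.034.

n = 0.034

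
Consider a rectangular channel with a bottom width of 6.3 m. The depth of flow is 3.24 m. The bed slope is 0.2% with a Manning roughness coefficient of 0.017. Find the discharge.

Q = 73.4 m³/s

Flow area A = b·y = 6.3 × 3.24 = 20.41 m². Wetted perimeter P = b + 2y = 6.3 + 2×3.24 = 12.78 m.
Hydraulic radius R = A/P = 20.41/12.78 = 1.597 m.
Manning's equation: Q = (1/n) A R^(2/3) S^(1/2) = (1/0.017) × 20.41 × 1.597^(2/3) × 0.002^(1/2) = 73.4 m³/s.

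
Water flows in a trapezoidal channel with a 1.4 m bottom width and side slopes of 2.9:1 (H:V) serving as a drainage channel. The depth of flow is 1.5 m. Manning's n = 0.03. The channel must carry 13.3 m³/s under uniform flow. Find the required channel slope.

S = 0.00282

With bottom width b = 1.4 m and side slope z = 2.9: A = (b + zy)y = (1.4 + 2.9×1.5)×1.5 = 8.625 m²; P = b + 2y√(1+z²) = 1.4 + 2×1.5×3.068 = 10.6 m.
Hydraulic radius R = A/P = 8.625/10.6 = 0.8135 m.
From Manning's equation, S = [nQ / (1 A R^(2/3))]² = [0.03 × 13.3 / (1 × 8.625 × 0.8135^(2/3))]² = 0.00282.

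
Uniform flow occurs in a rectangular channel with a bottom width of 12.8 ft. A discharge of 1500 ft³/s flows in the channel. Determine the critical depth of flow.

y_c = 7.53 ft

For a rectangular channel, critical depth y_c = (q²/g)^(1/3) where q = Q/b = 1500/12.8 = 117.2 ft²/s.
So y_c = (117.2²/32.2)^(1/3) = 7.53 ft.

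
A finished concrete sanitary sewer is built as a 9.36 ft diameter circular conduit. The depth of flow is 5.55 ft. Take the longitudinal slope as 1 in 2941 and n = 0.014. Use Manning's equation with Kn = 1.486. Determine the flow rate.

Q = 157 ft³/s

For a circular section of diameter D = 9.36 ft at depth y = 5.55 ft, the central angle is θ = 2 arccos(1 − 2y/D) = 3.516 rad. Then A = (D²/8)(θ − sin θ) = 42.5 ft² and P = Dθ/2 = 16.45 ft.
Hydraulic radius R = A/P = 42.5/16.45 = 2.583 ft.
Manning's equation: Q = (1.486/n) A R^(2/3) S^(1/2) = (1.486/0.014) × 42.5 × 2.583^(2/3) × 0.00034^(1/2) = 157 ft³/s.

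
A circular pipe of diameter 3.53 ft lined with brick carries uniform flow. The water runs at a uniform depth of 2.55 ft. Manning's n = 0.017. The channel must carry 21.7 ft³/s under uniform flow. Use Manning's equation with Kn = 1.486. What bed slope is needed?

S = 0.001

For a circular section of diameter D = 3.53 ft at depth y = 2.55 ft, the central angle is θ = 2 arccos(1 − 2y/D) = 4.063 rad. Then A = (D²/8)(θ − sin θ) = 7.57 ft² and P = Dθ/2 = 7.172 ft.
Hydraulic radius R = A/P = 7.57/7.172 = 1.056 ft.
From Manning's equation, S = [nQ / (1.486 A R^(2/3))]² = [0.017 × 21.7 / (1.486 × 7.57 × 1.056^(2/3))]² = 0.001.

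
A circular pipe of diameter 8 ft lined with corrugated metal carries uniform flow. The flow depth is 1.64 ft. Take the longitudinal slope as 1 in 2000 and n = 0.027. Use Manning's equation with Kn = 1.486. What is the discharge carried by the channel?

Q = 9.04 ft³/s

For a circular section of diameter D = 8 ft at depth y = 1.64 ft, the central angle is θ = 2 arccos(1 − 2y/D) = 1.879 rad. Then A = (D²/8)(θ − sin θ) = 7.414 ft² and P = Dθ/2 = 7.518 ft.
Hydraulic radius R = A/P = 7.414/7.518 = 0.9862 ft.
Manning's equation: Q = (1.486/n) A R^(2/3) S^(1/2) = (1.486/0.027) × 7.414 × 0.9862^(2/3) × 0.0005^(1/2) = 9.04 ft³/s.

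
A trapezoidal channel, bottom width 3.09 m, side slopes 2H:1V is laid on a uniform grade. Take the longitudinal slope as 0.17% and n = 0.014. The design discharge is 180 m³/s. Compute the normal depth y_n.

y_n = 3.7 m

Manning's equation rearranged: A R^(2/3) = nQ / (1·√S) = 0.014 × 180 / (√0.0017) = 61.12.
At y = 2.7 m: A R^(2/3) = 30.19 — short.
At y = 4.44 m: A R^(2/3) = 93.04 — over.
At y = 3.7 m: A R^(2/3) = 61.13 — ≈ 61.12.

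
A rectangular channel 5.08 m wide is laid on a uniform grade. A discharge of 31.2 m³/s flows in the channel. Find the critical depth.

y_c = 1.57 m

For a rectangular channel, critical depth y_c = (q²/g)^(1/3) where q = Q/b = 31.2/5.08 = 6.142 m²/s.
So y_c = (6.142²/9.81)^(1/3) = 1.57 m.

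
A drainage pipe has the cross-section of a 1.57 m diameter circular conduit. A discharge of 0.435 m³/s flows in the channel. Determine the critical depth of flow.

At critical depth, Q² T / (g A³) = 1, i.e. A³/T = Q²/g = 0.435²/9.81 = 0.01929.
At y = 0.283 m: A³/T = 0.01109 — low.
At y = 0.38 m: A³/T = 0.03515 — high.
At y = 0.326 m: A³/T = 0.01931 — ≈ 0.01929.

y_c = 0.326 m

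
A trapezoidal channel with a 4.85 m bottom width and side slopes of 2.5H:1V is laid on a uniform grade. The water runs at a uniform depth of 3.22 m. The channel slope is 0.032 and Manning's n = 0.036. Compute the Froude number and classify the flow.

With bottom width b = 4.85 m and side slope z = 2.5: A = (b + zy)y = (4.85 + 2.5×3.22)×3.22 = 41.54 m²; P = b + 2y√(1+z²) = 4.85 + 2×3.22×2.693 = 22.19 m.
Hydraulic radius R = A/P = 41.54/22.19 = 1.872 m.
V = (1/n) R^(2/3) √S = (1/0.036) × 1.872^(2/3) × √0.032 = 7.547 m/s. Hydraulic depth D_h = A/T = 41.54/20.95 = 1.983 m.
Froude number Fr = V/√(g·D_h) = 7.547/√(9.81×1.983) = 1.71, which is greater than 1, so the flow is supercritical.

supercritical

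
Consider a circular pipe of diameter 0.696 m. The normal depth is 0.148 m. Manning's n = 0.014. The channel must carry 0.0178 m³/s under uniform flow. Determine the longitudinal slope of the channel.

For a circular section of diameter D = 0.696 m at depth y = 0.148 m, the central angle is θ = 2 arccos(1 − 2y/D) = 1.917 rad. Then A = (D²/8)(θ − sin θ) = 0.05913 m² and P = Dθ/2 = 0.6671 m.
Hydraulic radius R = A/P = 0.05913/0.6671 = 0.08863 m.
From Manning's equation, S = [nQ / (1 A R^(2/3))]² = [0.014 × 0.0178 / (1 × 0.05913 × 0.08863^(2/3))]² = 0.00045.

S = 0.00045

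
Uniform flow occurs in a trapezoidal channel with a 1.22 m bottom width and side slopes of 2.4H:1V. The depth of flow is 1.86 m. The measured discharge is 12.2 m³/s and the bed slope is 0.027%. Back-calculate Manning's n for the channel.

n = 0.014

With bottom width b = 1.22 m and side slope z = 2.4: A = (b + zy)y = (1.22 + 2.4×1.86)×1.86 = 10.57 m²; P = b + 2y√(1+z²) = 1.22 + 2×1.86×2.6 = 10.89 m.
Hydraulic radius R = A/P = 10.57/10.89 = 0.9706 m.
Rearranging Manning's equation: n = (1/Q) A R^(2/3) S^(1/2) = (1/12.2) × 10.57 × 0.9706^(2/3) × √0.00027 = 0.014.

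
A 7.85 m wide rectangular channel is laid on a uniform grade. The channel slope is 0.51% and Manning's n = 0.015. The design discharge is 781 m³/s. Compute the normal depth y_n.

Manning's equation rearranged: A R^(2/3) = nQ / (1·√S) = 0.015 × 781 / (√0.0051) = 164.
Trying y = 9.01 m: A R^(2/3) = 138.3 — low.
Trying y = 10.4 m: A R^(2/3) = 164.1 — close enough.

y_n = 10.4 m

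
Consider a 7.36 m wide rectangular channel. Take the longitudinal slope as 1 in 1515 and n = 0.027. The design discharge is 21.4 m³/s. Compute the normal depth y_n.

y_n = 2.39 m

Manning's equation rearranged: A R^(2/3) = nQ / (1·√S) = 0.027 × 21.4 / (√0.0006601) = 22.49.
Trying y = 1.82 m: A R^(2/3) = 15.28 — low.
Trying y = 2.73 m: A R^(2/3) = 27.11 — high.
Trying y = 2.39 m: A R^(2/3) = 22.52 — ≈ 22.49.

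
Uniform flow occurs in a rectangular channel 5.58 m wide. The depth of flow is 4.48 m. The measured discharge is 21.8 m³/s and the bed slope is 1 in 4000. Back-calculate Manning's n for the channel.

Flow area A = b·y = 5.58 × 4.48 = 25 m². Wetted perimeter P = b + 2y = 5.58 + 2×4.48 = 14.54 m.
Hydraulic radius R = A/P = 25/14.54 = 1.719 m.
Rearranging Manning's equation: n = (1/Q) A R^(2/3) S^(1/2) = (1/21.8) × 25 × 1.719^(2/3) × √0.00025 = 0.026.

n = 0.026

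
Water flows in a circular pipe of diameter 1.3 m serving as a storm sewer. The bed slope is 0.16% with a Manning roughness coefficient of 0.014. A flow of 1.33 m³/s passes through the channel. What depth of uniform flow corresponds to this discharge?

Manning's equation rearranged: A R^(2/3) = nQ / (1·√S) = 0.014 × 1.33 / (√0.0016) = 0.4655.
Try y = 1.06 m: A R^(2/3) = 0.6245 — too large.
Try y = 0.651 m: A R^(2/3) = 0.3145 — too small.
Try y = 0.834 m: A R^(2/3) = 0.4657 — ≈ 0.4655.

y_n = 0.834 m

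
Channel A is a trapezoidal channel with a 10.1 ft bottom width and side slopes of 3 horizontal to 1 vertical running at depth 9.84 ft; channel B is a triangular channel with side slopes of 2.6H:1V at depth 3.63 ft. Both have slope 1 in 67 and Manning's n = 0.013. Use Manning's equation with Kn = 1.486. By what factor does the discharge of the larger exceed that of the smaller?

Channel A: With bottom width b = 10.1 ft and side slope z = 3: A = (b + zy)y = (10.1 + 3×9.84)×9.84 = 389.9 ft²; P = b + 2y√(1+z²) = 10.1 + 2×9.84×3.162 = 72.33 ft. Hydraulic radius R = A/P = 389.9/72.33 = 5.39 ft. Q_A = (1.486/0.013)·389.9·5.39^(2/3)·√0.01493 = 16740 ft³/s.
Channel B: For a triangular section with side slope z = 2.6: A = zy² = 2.6×3.63² = 34.26 ft²; P = 2y√(1+z²) = 2×3.63×2.786 = 20.22 ft. Hydraulic radius R = A/P = 34.26/20.22 = 1.694 ft. Q_B = (1.486/0.013)·34.26·1.694^(2/3)·√0.01493 = 679.9 ft³/s.
The larger discharge is 16740 ft³/s and the smaller is 679.9 ft³/s; the ratio is 24.6.

24.6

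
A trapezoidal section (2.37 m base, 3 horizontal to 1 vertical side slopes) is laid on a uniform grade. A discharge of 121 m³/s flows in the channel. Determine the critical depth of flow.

y_c = 2.83 m

At critical depth, Q² T / (g A³) = 1, i.e. A³/T = Q²/g = 121²/9.81 = 1492.
At y = 2.43 m: A³/T = 763.1 — too small.
At y = 2.83 m: A³/T = 1500 — close enough.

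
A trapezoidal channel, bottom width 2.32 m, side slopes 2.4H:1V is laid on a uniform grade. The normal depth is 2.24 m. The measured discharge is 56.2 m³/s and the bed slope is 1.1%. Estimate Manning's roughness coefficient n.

n = 0.037

With bottom width b = 2.32 m and side slope z = 2.4: A = (b + zy)y = (2.32 + 2.4×2.24)×2.24 = 17.24 m²; P = b + 2y√(1+z²) = 2.32 + 2×2.24×2.6 = 13.97 m.
Hydraulic radius R = A/P = 17.24/13.97 = 1.234 m.
Rearranging Manning's equation: n = (1/Q) A R^(2/3) S^(1/2) = (1/56.2) × 17.24 × 1.234^(2/3) × √0.011 = 0.037.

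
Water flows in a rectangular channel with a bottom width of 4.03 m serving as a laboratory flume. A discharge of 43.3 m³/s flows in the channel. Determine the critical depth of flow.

For a rectangular channel, critical depth y_c = (q²/g)^(1/3) where q = Q/b = 43.3/4.03 = 10.74 m²/s.
So y_c = (10.74²/9.81)^(1/3) = 2.27 m.

y_c = 2.27 m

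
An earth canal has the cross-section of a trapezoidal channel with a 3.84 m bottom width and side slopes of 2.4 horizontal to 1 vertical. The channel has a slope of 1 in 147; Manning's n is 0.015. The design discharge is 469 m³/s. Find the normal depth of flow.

y_n = 3.9 m

Manning's equation rearranged: A R^(2/3) = nQ / (1·√S) = 0.015 × 469 / (√0.006803) = 85.29.
Trying y = 4.29 m: A R^(2/3) = 106.3 — too large.
Trying y = 3.33 m: A R^(2/3) = 59.64 — too small.
Trying y = 3.9 m: A R^(2/3) = 85.34 — matches.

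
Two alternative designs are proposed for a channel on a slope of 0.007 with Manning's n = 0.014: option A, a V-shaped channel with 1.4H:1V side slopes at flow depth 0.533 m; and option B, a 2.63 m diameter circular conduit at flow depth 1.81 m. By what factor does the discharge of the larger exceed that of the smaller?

23.4

Channel A: For a triangular section with side slope z = 1.4: A = zy² = 1.4×0.533² = 0.3977 m²; P = 2y√(1+z²) = 2×0.533×1.72 = 1.834 m. Hydraulic radius R = A/P = 0.3977/1.834 = 0.2169 m. Q_A = (1/0.014)·0.3977·0.2169^(2/3)·√0.007 = 0.8579 m³/s.
Channel B: For a circular section of diameter D = 2.63 m at depth y = 1.81 m, the central angle is θ = 2 arccos(1 − 2y/D) = 3.913 rad. Then A = (D²/8)(θ − sin θ) = 3.987 m² and P = Dθ/2 = 5.146 m. Hydraulic radius R = A/P = 3.987/5.146 = 0.7747 m. Q_B = (1/0.014)·3.987·0.7747^(2/3)·√0.007 = 20.1 m³/s.
The larger discharge is 20.1 m³/s and the smaller is 0.8579 m³/s; the ratio is 23.4.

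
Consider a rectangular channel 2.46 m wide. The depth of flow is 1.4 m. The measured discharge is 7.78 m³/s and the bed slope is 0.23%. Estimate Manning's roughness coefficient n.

n = 0.016

Flow area A = b·y = 2.46 × 1.4 = 3.444 m². Wetted perimeter P = b + 2y = 2.46 + 2×1.4 = 5.26 m.
Hydraulic radius R = A/P = 3.444/5.26 = 0.6548 m.
Rearranging Manning's equation: n = (1/Q) A R^(2/3) S^(1/2) = (1/7.78) × 3.444 × 0.6548^(2/3) × √0.0023 = 0.016.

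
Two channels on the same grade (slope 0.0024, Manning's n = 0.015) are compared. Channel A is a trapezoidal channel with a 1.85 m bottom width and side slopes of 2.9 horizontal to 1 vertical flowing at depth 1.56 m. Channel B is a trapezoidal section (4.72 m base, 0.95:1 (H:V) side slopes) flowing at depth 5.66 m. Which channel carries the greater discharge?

channel B

Channel A: With bottom width b = 1.85 m and side slope z = 2.9: A = (b + zy)y = (1.85 + 2.9×1.56)×1.56 = 9.943 m²; P = b + 2y√(1+z²) = 1.85 + 2×1.56×3.068 = 11.42 m. Hydraulic radius R = A/P = 9.943/11.42 = 0.8706 m. Q_A = (1/0.015)·9.943·0.8706^(2/3)·√0.0024 = 29.61 m³/s.
Channel B: With bottom width b = 4.72 m and side slope z = 0.95: A = (b + zy)y = (4.72 + 0.95×5.66)×5.66 = 57.15 m²; P = b + 2y√(1+z²) = 4.72 + 2×5.66×1.379 = 20.33 m. Hydraulic radius R = A/P = 57.15/20.33 = 2.811 m. Q_B = (1/0.015)·57.15·2.811^(2/3)·√0.0024 = 371.7 m³/s.
Q_A = 29.61 m³/s vs Q_B = 371.7 m³/s, so channel B carries more.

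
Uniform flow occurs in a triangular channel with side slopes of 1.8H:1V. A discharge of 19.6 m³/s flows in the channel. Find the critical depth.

y_c = 1.89 m

At critical depth, Q² T / (g A³) = 1, i.e. A³/T = Q²/g = 19.6²/9.81 = 39.16.
Try y = 1.64 m: A³/T = 19.22 — low.
Try y = 1.89 m: A³/T = 39.07 — close enough.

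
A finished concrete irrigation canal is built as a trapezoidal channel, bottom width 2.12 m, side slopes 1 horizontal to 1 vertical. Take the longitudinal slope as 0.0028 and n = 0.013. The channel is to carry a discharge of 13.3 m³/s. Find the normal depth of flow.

y_n = 1.21 m

Manning's equation rearranged: A R^(2/3) = nQ / (1·√S) = 0.013 × 13.3 / (√0.0028) = 3.268.
Trying y = 0.886 m: A R^(2/3) = 1.843 — low.
Trying y = 1.21 m: A R^(2/3) = 3.258 — close enough.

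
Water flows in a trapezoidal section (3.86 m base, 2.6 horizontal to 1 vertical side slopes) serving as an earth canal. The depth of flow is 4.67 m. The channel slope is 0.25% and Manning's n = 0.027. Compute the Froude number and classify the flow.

subcritical

With bottom width b = 3.86 m and side slope z = 2.6: A = (b + zy)y = (3.86 + 2.6×4.67)×4.67 = 74.73 m²; P = b + 2y√(1+z²) = 3.86 + 2×4.67×2.786 = 29.88 m.
Hydraulic radius R = A/P = 74.73/29.88 = 2.501 m.
V = (1/n) R^(2/3) √S = (1/0.027) × 2.501^(2/3) × √0.0025 = 3.412 m/s. Hydraulic depth D_h = A/T = 74.73/28.14 = 2.655 m.
Froude number Fr = V/√(g·D_h) = 3.412/√(9.81×2.655) = 0.669, which is less than 1, so the flow is subcritical.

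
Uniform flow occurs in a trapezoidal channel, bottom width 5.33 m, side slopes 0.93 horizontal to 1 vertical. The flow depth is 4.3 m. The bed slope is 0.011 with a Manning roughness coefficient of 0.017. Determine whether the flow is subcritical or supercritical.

With bottom width b = 5.33 m and side slope z = 0.93: A = (b + zy)y = (5.33 + 0.93×4.3)×4.3 = 40.11 m²; P = b + 2y√(1+z²) = 5.33 + 2×4.3×1.366 = 17.07 m.
Hydraulic radius R = A/P = 40.11/17.07 = 2.349 m.
V = (1/n) R^(2/3) √S = (1/0.017) × 2.349^(2/3) × √0.011 = 10.9 m/s. Hydraulic depth D_h = A/T = 40.11/13.33 = 3.01 m.
Froude number Fr = V/√(g·D_h) = 10.9/√(9.81×3.01) = 2.01, which is greater than 1, so the flow is supercritical.

supercritical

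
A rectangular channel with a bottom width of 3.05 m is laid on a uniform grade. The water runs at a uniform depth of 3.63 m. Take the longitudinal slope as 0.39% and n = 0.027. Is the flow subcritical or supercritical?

Flow area A = b·y = 3.05 × 3.63 = 11.07 m². Wetted perimeter P = b + 2y = 3.05 + 2×3.63 = 10.31 m.
Hydraulic radius R = A/P = 11.07/10.31 = 1.074 m.
V = (1/n) R^(2/3) √S = (1/0.027) × 1.074^(2/3) × √0.0039 = 2.425 m/s. Hydraulic depth D_h = A/T = 11.07/3.05 = 3.63 m.
Froude number Fr = V/√(g·D_h) = 2.425/√(9.81×3.63) = 0.406, which is less than 1, so the flow is subcritical.

subcritical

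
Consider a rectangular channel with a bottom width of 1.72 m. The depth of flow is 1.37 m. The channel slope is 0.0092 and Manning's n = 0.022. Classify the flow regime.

Flow area A = b·y = 1.72 × 1.37 = 2.356 m². Wetted perimeter P = b + 2y = 1.72 + 2×1.37 = 4.46 m.
Hydraulic radius R = A/P = 2.356/4.46 = 0.5283 m.
V = (1/n) R^(2/3) √S = (1/0.022) × 0.5283^(2/3) × √0.0092 = 2.849 m/s. Hydraulic depth D_h = A/T = 2.356/1.72 = 1.37 m.
Froude number Fr = V/√(g·D_h) = 2.849/√(9.81×1.37) = 0.777, which is less than 1, so the flow is subcritical.

subcritical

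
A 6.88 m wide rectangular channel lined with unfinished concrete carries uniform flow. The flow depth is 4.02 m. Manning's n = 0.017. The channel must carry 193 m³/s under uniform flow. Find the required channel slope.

Flow area A = b·y = 6.88 × 4.02 = 27.66 m². Wetted perimeter P = b + 2y = 6.88 + 2×4.02 = 14.92 m.
Hydraulic radius R = A/P = 27.66/14.92 = 1.854 m.
From Manning's equation, S = [nQ / (1 A R^(2/3))]² = [0.017 × 193 / (1 × 27.66 × 1.854^(2/3))]² = 0.00618.

S = 0.00618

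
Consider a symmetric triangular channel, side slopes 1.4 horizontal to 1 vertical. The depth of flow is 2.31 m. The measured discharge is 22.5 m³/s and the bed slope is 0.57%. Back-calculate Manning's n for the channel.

n = 0.0241

For a triangular section with side slope z = 1.4: A = zy² = 1.4×2.31² = 7.471 m²; P = 2y√(1+z²) = 2×2.31×1.72 = 7.949 m.
Hydraulic radius R = A/P = 7.471/7.949 = 0.9399 m.
Rearranging Manning's equation: n = (1/Q) A R^(2/3) S^(1/2) = (1/22.5) × 7.471 × 0.9399^(2/3) × √0.0057 = 0.0241.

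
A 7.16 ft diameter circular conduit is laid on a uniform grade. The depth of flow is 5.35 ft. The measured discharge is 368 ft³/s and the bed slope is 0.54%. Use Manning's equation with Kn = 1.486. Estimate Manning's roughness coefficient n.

n = 0.016

For a circular section of diameter D = 7.16 ft at depth y = 5.35 ft, the central angle is θ = 2 arccos(1 − 2y/D) = 4.176 rad. Then A = (D²/8)(θ − sin θ) = 32.27 ft² and P = Dθ/2 = 14.95 ft.
Hydraulic radius R = A/P = 32.27/14.95 = 2.158 ft.
Rearranging Manning's equation: n = (1.486/Q) A R^(2/3) S^(1/2) = (1.486/368) × 32.27 × 2.158^(2/3) × √0.0054 = 0.016.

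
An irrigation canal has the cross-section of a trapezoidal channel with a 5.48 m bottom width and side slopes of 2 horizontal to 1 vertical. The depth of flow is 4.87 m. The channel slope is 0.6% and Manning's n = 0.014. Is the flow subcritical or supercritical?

supercritical

With bottom width b = 5.48 m and side slope z = 2: A = (b + zy)y = (5.48 + 2×4.87)×4.87 = 74.12 m²; P = b + 2y√(1+z²) = 5.48 + 2×4.87×2.236 = 27.26 m.
Hydraulic radius R = A/P = 74.12/27.26 = 2.719 m.
V = (1/n) R^(2/3) √S = (1/0.014) × 2.719^(2/3) × √0.006 = 10.78 m/s. Hydraulic depth D_h = A/T = 74.12/24.96 = 2.97 m.
Froude number Fr = V/√(g·D_h) = 10.78/√(9.81×2.97) = 2, which is greater than 1, so the flow is supercritical.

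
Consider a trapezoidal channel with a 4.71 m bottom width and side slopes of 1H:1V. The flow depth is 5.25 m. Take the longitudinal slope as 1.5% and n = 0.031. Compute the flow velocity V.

With bottom width b = 4.71 m and side slope z = 1: A = (b + zy)y = (4.71 + 1×5.25)×5.25 = 52.29 m²; P = b + 2y√(1+z²) = 4.71 + 2×5.25×1.414 = 19.56 m.
Hydraulic radius R = A/P = 52.29/19.56 = 2.673 m.
From Manning's equation, V = (1/n) R^(2/3) S^(1/2) = (1/0.031) × 2.673^(2/3) × 0.015^(1/2) = 7.61 m/s.

V = 7.61 m/s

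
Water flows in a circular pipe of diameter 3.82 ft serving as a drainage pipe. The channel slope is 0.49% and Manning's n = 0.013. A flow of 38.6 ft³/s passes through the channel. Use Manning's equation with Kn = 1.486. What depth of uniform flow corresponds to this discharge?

y_n = 1.76 ft

Manning's equation rearranged: A R^(2/3) = nQ / (1.486·√S) = 0.013 × 38.6 / (1.486 × √0.0049) = 4.824.
At y = 1.51 ft: A R^(2/3) = 3.665 — low.
At y = 1.76 ft: A R^(2/3) = 4.826 — ≈ 4.824.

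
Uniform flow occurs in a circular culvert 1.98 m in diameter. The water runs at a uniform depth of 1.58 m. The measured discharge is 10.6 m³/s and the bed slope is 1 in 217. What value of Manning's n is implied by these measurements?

For a circular section of diameter D = 1.98 m at depth y = 1.58 m, the central angle is θ = 2 arccos(1 − 2y/D) = 4.419 rad. Then A = (D²/8)(θ − sin θ) = 2.634 m² and P = Dθ/2 = 4.374 m.
Hydraulic radius R = A/P = 2.634/4.374 = 0.6022 m.
Rearranging Manning's equation: n = (1/Q) A R^(2/3) S^(1/2) = (1/10.6) × 2.634 × 0.6022^(2/3) × √0.004608 = 0.012.

n = 0.012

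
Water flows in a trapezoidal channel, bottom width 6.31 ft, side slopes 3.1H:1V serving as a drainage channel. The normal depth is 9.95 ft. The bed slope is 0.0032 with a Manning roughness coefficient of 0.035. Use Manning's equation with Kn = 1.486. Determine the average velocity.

With bottom width b = 6.31 ft and side slope z = 3.1: A = (b + zy)y = (6.31 + 3.1×9.95)×9.95 = 369.7 ft²; P = b + 2y√(1+z²) = 6.31 + 2×9.95×3.257 = 71.13 ft.
Hydraulic radius R = A/P = 369.7/71.13 = 5.197 ft.
From Manning's equation, V = (1.486/n) R^(2/3) S^(1/2) = (1.486/0.035) × 5.197^(2/3) × 0.0032^(1/2) = 7.21 ft/s.

V = 7.21 ft/s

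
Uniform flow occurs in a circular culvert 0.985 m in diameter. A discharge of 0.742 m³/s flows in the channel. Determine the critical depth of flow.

y_c = 0.492 m

At critical depth, Q² T / (g A³) = 1, i.e. A³/T = Q²/g = 0.742²/9.81 = 0.05612.
Trying y = 0.603 m: A³/T = 0.1218 — too large.
Trying y = 0.399 m: A³/T = 0.02508 — too small.
Trying y = 0.492 m: A³/T = 0.05593 — close enough.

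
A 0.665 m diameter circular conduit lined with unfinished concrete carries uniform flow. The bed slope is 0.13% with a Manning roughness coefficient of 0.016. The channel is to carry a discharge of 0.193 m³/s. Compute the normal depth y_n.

Manning's equation rearranged: A R^(2/3) = nQ / (1·√S) = 0.016 × 0.193 / (√0.0013) = 0.08565.
Try y = 0.533 m: A R^(2/3) = 0.1028 — over.
Try y = 0.322 m: A R^(2/3) = 0.0497 — short.
Try y = 0.456 m: A R^(2/3) = 0.08555 — close enough.

y_n = 0.456 m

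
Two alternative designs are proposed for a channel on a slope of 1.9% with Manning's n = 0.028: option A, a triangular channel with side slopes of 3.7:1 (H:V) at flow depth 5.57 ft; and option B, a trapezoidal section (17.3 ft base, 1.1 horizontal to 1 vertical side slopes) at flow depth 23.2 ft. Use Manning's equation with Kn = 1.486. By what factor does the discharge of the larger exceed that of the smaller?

Channel A: For a triangular section with side slope z = 3.7: A = zy² = 3.7×5.57² = 114.8 ft²; P = 2y√(1+z²) = 2×5.57×3.833 = 42.7 ft. Hydraulic radius R = A/P = 114.8/42.7 = 2.689 ft. Q_A = (1.486/0.028)·114.8·2.689^(2/3)·√0.019 = 1624 ft³/s.
Channel B: With bottom width b = 17.3 ft and side slope z = 1.1: A = (b + zy)y = (17.3 + 1.1×23.2)×23.2 = 993.4 ft²; P = b + 2y√(1+z²) = 17.3 + 2×23.2×1.487 = 86.28 ft. Hydraulic radius R = A/P = 993.4/86.28 = 11.51 ft. Q_B = (1.486/0.028)·993.4·11.51^(2/3)·√0.019 = 37060 ft³/s.
The larger discharge is 37060 ft³/s and the smaller is 1624 ft³/s; the ratio is 22.8.

22.8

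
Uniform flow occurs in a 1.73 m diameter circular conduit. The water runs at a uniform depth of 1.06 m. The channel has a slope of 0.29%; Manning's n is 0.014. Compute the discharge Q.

For a circular section of diameter D = 1.73 m at depth y = 1.06 m, the central angle is θ = 2 arccos(1 − 2y/D) = 3.596 rad. Then A = (D²/8)(θ − sin θ) = 1.51 m² and P = Dθ/2 = 3.111 m.
Hydraulic radius R = A/P = 1.51/3.111 = 0.4853 m.
Manning's equation: Q = (1/n) A R^(2/3) S^(1/2) = (1/0.014) × 1.51 × 0.4853^(2/3) × 0.0029^(1/2) = 3.59 m³/s.

Q = 3.59 m³/s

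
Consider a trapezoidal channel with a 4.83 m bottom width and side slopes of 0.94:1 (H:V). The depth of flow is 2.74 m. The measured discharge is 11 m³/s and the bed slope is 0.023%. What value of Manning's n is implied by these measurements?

n = 0.039

With bottom width b = 4.83 m and side slope z = 0.94: A = (b + zy)y = (4.83 + 0.94×2.74)×2.74 = 20.29 m²; P = b + 2y√(1+z²) = 4.83 + 2×2.74×1.372 = 12.35 m.
Hydraulic radius R = A/P = 20.29/12.35 = 1.643 m.
Rearranging Manning's equation: n = (1/Q) A R^(2/3) S^(1/2) = (1/11) × 20.29 × 1.643^(2/3) × √0.00023 = 0.039.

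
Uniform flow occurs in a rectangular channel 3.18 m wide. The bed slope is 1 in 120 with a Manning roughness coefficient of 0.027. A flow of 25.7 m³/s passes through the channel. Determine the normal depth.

y_n = 2.45 m

Manning's equation rearranged: A R^(2/3) = nQ / (1·√S) = 0.027 × 25.7 / (√0.008333) = 7.601.
Trying y = 2.13 m: A R^(2/3) = 6.363 — short.
Trying y = 2.77 m: A R^(2/3) = 8.868 — over.
Trying y = 2.45 m: A R^(2/3) = 7.604 — close enough.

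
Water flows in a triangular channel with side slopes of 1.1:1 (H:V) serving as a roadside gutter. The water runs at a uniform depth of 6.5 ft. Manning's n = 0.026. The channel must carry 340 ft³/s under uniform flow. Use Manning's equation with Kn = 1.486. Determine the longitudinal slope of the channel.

For a triangular section with side slope z = 1.1: A = zy² = 1.1×6.5² = 46.48 ft²; P = 2y√(1+z²) = 2×6.5×1.487 = 19.33 ft.
Hydraulic radius R = A/P = 46.48/19.33 = 2.405 ft.
From Manning's equation, S = [nQ / (1.486 A R^(2/3))]² = [0.026 × 340 / (1.486 × 46.48 × 2.405^(2/3))]² = 0.00509.

S = 0.00509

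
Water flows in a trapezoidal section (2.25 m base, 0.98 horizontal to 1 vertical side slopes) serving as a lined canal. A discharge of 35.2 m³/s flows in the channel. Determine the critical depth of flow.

y_c = 2.15 m

At critical depth, Q² T / (g A³) = 1, i.e. A³/T = Q²/g = 35.2²/9.81 = 126.3.
At y = 1.47 m: A³/T = 31.12 — too small.
At y = 2.15 m: A³/T = 127.2 — ≈ 126.3.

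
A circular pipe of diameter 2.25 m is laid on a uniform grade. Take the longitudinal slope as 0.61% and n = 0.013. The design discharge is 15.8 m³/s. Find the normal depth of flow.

y_n = 1.79 m

Manning's equation rearranged: A R^(2/3) = nQ / (1·√S) = 0.013 × 15.8 / (√0.0061) = 2.63.
Trying y = 2.09 m: A R^(2/3) = 2.913 — over.
Trying y = 1.39 m: A R^(2/3) = 1.903 — short.
Trying y = 1.79 m: A R^(2/3) = 2.634 — matches.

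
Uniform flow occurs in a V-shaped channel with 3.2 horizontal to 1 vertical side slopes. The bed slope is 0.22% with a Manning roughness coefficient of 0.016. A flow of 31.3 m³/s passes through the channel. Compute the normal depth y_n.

Manning's equation rearranged: A R^(2/3) = nQ / (1·√S) = 0.016 × 31.3 / (√0.0022) = 10.68.
Trying y = 1.33 m: A R^(2/3) = 4.181 — short.
Trying y = 2.21 m: A R^(2/3) = 16.19 — over.
Trying y = 1.89 m: A R^(2/3) = 10.67 — close enough.

y_n = 1.89 m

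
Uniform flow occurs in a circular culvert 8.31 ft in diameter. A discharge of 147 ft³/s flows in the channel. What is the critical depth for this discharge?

At critical depth, Q² T / (g A³) = 1, i.e. A³/T = Q²/g = 147²/32.2 = 671.1.
Try y = 2.36 ft: A³/T = 272 — too small.
Try y = 3.68 ft: A³/T = 1509 — too large.
Try y = 2.98 ft: A³/T = 670.7 — close enough.

y_c = 2.98 ft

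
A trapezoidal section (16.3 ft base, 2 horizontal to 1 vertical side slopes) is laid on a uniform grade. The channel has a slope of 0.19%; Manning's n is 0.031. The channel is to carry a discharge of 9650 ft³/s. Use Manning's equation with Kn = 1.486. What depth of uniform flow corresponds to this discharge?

y_n = 18.6 ft

Manning's equation rearranged: A R^(2/3) = nQ / (1.486·√S) = 0.031 × 9650 / (1.486 × √0.0019) = 4618.
Trying y = 13.3 ft: A R^(2/3) = 2192 — low.
Trying y = 22.7 ft: A R^(2/3) = 7295 — high.
Trying y = 18.6 ft: A R^(2/3) = 4620 — matches.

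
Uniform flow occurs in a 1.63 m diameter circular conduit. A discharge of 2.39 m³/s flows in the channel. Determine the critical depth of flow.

y_c = 0.778 m

At critical depth, Q² T / (g A³) = 1, i.e. A³/T = Q²/g = 2.39²/9.81 = 0.5823.
Try y = 0.994 m: A³/T = 1.489 — over.
Try y = 0.67 m: A³/T = 0.3292 — short.
Try y = 0.778 m: A³/T = 0.5835 — close enough.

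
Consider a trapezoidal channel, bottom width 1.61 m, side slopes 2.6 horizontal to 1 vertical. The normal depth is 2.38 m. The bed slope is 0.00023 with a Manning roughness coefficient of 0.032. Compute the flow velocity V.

V = 0.549 m/s

With bottom width b = 1.61 m and side slope z = 2.6: A = (b + zy)y = (1.61 + 2.6×2.38)×2.38 = 18.56 m²; P = b + 2y√(1+z²) = 1.61 + 2×2.38×2.786 = 14.87 m.
Hydraulic radius R = A/P = 18.56/14.87 = 1.248 m.
From Manning's equation, V = (1/n) R^(2/3) S^(1/2) = (1/0.032) × 1.248^(2/3) × 0.00023^(1/2) = 0.549 m/s.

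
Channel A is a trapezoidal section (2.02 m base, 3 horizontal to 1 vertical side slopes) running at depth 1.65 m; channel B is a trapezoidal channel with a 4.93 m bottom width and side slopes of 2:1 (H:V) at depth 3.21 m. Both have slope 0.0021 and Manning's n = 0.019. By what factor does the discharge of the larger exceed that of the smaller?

Channel A: With bottom width b = 2.02 m and side slope z = 3: A = (b + zy)y = (2.02 + 3×1.65)×1.65 = 11.5 m²; P = b + 2y√(1+z²) = 2.02 + 2×1.65×3.162 = 12.46 m. Hydraulic radius R = A/P = 11.5/12.46 = 0.9233 m. Q_A = (1/0.019)·11.5·0.9233^(2/3)·√0.0021 = 26.3 m³/s.
Channel B: With bottom width b = 4.93 m and side slope z = 2: A = (b + zy)y = (4.93 + 2×3.21)×3.21 = 36.43 m²; P = b + 2y√(1+z²) = 4.93 + 2×3.21×2.236 = 19.29 m. Hydraulic radius R = A/P = 36.43/19.29 = 1.889 m. Q_B = (1/0.019)·36.43·1.889^(2/3)·√0.0021 = 134.3 m³/s.
The larger discharge is 134.3 m³/s and the smaller is 26.3 m³/s; the ratio is 5.11.

5.11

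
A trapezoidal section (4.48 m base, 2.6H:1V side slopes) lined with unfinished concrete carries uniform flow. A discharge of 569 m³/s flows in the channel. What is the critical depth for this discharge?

y_c = 5.49 m

At critical depth, Q² T / (g A³) = 1, i.e. A³/T = Q²/g = 569²/9.81 = 33000.
At y = 3.88 m: A³/T = 7324 — too small.
At y = 6.86 m: A³/T = 89350 — too large.
At y = 5.49 m: A³/T = 33050 — close enough.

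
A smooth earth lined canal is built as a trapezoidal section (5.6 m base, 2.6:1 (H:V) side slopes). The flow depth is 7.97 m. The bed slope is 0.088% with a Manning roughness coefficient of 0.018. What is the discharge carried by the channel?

With bottom width b = 5.6 m and side slope z = 2.6: A = (b + zy)y = (5.6 + 2.6×7.97)×7.97 = 209.8 m²; P = b + 2y√(1+z²) = 5.6 + 2×7.97×2.786 = 50 m.
Hydraulic radius R = A/P = 209.8/50 = 4.195 m.
Manning's equation: Q = (1/n) A R^(2/3) S^(1/2) = (1/0.018) × 209.8 × 4.195^(2/3) × 0.00088^(1/2) = 899 m³/s.

Q = 899 m³/s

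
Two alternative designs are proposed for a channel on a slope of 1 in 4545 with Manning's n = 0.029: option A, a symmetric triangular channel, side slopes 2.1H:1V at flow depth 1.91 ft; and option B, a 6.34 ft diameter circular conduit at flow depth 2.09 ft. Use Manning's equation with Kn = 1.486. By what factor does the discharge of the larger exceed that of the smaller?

Channel A: For a triangular section with side slope z = 2.1: A = zy² = 2.1×1.91² = 7.661 ft²; P = 2y√(1+z²) = 2×1.91×2.326 = 8.885 ft. Hydraulic radius R = A/P = 7.661/8.885 = 0.8622 ft. Q_A = (1.486/0.029)·7.661·0.8622^(2/3)·√0.00022 = 5.275 ft³/s.
Channel B: For a circular section of diameter D = 6.34 ft at depth y = 2.09 ft, the central angle is θ = 2 arccos(1 − 2y/D) = 2.446 rad. Then A = (D²/8)(θ − sin θ) = 9.072 ft² and P = Dθ/2 = 7.755 ft. Hydraulic radius R = A/P = 9.072/7.755 = 1.17 ft. Q_B = (1.486/0.029)·9.072·1.17^(2/3)·√0.00022 = 7.656 ft³/s.
The larger discharge is 7.656 ft³/s and the smaller is 5.275 ft³/s; the ratio is 1.45.

1.45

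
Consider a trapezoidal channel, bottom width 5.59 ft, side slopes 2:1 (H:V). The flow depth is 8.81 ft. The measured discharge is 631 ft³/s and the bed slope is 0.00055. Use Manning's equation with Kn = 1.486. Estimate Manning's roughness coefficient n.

n = 0.031

With bottom width b = 5.59 ft and side slope z = 2: A = (b + zy)y = (5.59 + 2×8.81)×8.81 = 204.5 ft²; P = b + 2y√(1+z²) = 5.59 + 2×8.81×2.236 = 44.99 ft.
Hydraulic radius R = A/P = 204.5/44.99 = 4.545 ft.
Rearranging Manning's equation: n = (1.486/Q) A R^(2/3) S^(1/2) = (1.486/631) × 204.5 × 4.545^(2/3) × √0.00055 = 0.031.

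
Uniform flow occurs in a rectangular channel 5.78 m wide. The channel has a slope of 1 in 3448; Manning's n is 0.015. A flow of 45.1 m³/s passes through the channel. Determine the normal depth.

Manning's equation rearranged: A R^(2/3) = nQ / (1·√S) = 0.015 × 45.1 / (√0.00029) = 39.72.
Trying y = 3.27 m: A R^(2/3) = 25.14 — low.
Trying y = 4.67 m: A R^(2/3) = 39.72 — close enough.

y_n = 4.67 m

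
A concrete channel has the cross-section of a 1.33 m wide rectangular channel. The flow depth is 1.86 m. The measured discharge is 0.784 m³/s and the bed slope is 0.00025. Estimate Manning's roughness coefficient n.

n = 0.031

Flow area A = b·y = 1.33 × 1.86 = 2.474 m². Wetted perimeter P = b + 2y = 1.33 + 2×1.86 = 5.05 m.
Hydraulic radius R = A/P = 2.474/5.05 = 0.4899 m.
Rearranging Manning's equation: n = (1/Q) A R^(2/3) S^(1/2) = (1/0.784) × 2.474 × 0.4899^(2/3) × √0.00025 = 0.031.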